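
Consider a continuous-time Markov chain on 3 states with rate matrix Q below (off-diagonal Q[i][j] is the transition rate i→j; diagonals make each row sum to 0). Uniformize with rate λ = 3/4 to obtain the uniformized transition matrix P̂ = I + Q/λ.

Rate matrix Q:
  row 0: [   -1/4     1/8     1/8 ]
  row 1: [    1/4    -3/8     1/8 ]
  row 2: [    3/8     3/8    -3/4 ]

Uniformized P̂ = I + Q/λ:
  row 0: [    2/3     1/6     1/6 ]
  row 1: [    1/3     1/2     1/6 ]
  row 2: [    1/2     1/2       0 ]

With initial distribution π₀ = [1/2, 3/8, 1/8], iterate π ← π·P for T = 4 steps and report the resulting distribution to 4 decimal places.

t=0: π = [0.5000, 0.3750, 0.1250]
t=1: π = [0.5208, 0.3333, 0.1458]
t=2: π = [0.5313, 0.3264, 0.1424]
t=3: π = [0.5341, 0.3229, 0.1429]
t=4: π = [0.5352, 0.3220, 0.1428]

π = [0.5352, 0.3220, 0.1428]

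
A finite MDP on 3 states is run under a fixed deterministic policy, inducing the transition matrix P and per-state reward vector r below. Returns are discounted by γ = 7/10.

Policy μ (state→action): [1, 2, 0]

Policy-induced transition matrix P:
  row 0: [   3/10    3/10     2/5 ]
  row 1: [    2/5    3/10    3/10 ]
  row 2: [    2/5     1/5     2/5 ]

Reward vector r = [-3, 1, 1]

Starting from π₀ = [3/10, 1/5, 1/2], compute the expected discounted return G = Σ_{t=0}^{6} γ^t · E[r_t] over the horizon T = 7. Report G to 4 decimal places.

t=0: π = [0.3000, 0.2000, 0.5000], E[r] = -0.2000, γ^t·E[r] = -0.200000, running G = -0.200000
t=1: π = [0.3700, 0.2500, 0.3800], E[r] = -0.4800, γ^t·E[r] = -0.336000, running G = -0.536000
t=2: π = [0.3630, 0.2620, 0.3750], E[r] = -0.4520, γ^t·E[r] = -0.221480, running G = -0.757480
t=3: π = [0.3637, 0.2625, 0.3738], E[r] = -0.4548, γ^t·E[r] = -0.155996, running G = -0.913476
t=4: π = [0.3636, 0.2626, 0.3738], E[r] = -0.4545, γ^t·E[r] = -0.109130, running G = -1.022607
t=5: π = [0.3636, 0.2626, 0.3737], E[r] = -0.4545, γ^t·E[r] = -0.076396, running G = -1.099003
t=6: π = [0.3636, 0.2626, 0.3737], E[r] = -0.4545, γ^t·E[r] = -0.053477, running G = -1.152479

G = -1.1525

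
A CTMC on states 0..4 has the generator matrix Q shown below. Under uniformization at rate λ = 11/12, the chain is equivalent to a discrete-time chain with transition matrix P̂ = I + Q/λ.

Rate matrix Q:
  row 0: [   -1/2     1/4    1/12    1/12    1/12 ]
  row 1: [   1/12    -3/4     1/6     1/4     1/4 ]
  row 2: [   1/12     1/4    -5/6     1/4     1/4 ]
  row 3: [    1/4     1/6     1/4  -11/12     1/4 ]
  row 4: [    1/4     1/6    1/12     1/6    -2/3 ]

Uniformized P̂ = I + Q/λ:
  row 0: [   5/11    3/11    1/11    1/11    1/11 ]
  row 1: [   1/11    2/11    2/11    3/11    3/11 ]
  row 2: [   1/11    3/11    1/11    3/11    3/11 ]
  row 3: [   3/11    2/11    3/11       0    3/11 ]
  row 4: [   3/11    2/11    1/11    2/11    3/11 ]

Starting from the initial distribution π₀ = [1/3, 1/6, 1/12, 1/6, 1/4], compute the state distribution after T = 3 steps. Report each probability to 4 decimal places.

π = [0.2551, 0.2179, 0.1404, 0.1612, 0.2254]

t=0: π = [0.3333, 0.1667, 0.0833, 0.1667, 0.2500]
t=1: π = [0.2879, 0.2197, 0.1364, 0.1439, 0.2121]
t=2: π = [0.2603, 0.2204, 0.1371, 0.1618, 0.2204]
t=3: π = [0.2551, 0.2179, 0.1404, 0.1612, 0.2254]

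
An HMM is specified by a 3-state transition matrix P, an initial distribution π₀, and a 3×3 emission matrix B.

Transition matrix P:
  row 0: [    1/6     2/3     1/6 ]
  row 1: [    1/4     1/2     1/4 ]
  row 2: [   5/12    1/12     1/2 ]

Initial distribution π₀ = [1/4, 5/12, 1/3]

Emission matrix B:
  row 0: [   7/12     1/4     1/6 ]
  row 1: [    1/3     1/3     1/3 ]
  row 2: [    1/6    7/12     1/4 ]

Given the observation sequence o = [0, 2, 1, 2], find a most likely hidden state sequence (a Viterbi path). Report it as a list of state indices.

path = [0, 1, 1, 1]

t=0: δ = [1.458e-01, 1.389e-01, 5.556e-02]  (obs o_0=0)
t=1: δ = [5.787e-03, 3.241e-02, 8.681e-03]  ψ = [1, 0, 1]  (obs o_1=2)
t=2: δ = [2.025e-03, 5.401e-03, 4.726e-03]  ψ = [1, 1, 1]  (obs o_2=1)
t=3: δ = [3.282e-04, 9.002e-04, 5.908e-04]  ψ = [2, 1, 2]  (obs o_3=2)
backtrack: best end state = 1; path = [0, 1, 1, 1]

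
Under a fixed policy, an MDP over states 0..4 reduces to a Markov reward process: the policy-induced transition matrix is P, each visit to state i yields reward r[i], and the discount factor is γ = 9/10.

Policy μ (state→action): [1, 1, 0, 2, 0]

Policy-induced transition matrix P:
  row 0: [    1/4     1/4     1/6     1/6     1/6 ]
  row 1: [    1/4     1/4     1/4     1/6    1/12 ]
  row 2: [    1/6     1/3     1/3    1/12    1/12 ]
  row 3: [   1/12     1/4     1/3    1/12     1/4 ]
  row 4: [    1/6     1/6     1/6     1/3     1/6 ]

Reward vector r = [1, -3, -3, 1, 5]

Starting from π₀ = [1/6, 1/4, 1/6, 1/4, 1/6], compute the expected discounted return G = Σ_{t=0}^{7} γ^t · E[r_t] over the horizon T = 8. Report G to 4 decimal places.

G = -2.3481

t=0: π = [0.1667, 0.2500, 0.1667, 0.2500, 0.1667], E[r] = 0.0000, γ^t·E[r] = 0.000000, running G = 0.000000
t=1: π = [0.1806, 0.2500, 0.2569, 0.1597, 0.1528], E[r] = -0.4167, γ^t·E[r] = -0.375000, running G = -0.375000
t=2: π = [0.1892, 0.2587, 0.2569, 0.1574, 0.1377], E[r] = -0.5116, γ^t·E[r] = -0.414375, running G = -0.789375
t=3: π = [0.1909, 0.2599, 0.2573, 0.1551, 0.1368], E[r] = -0.5216, γ^t·E[r] = -0.380250, running G = -1.169625
t=4: π = [0.1913, 0.2600, 0.2571, 0.1551, 0.1365], E[r] = -0.5224, γ^t·E[r] = -0.342763, running G = -1.512388
t=5: π = [0.1914, 0.2600, 0.2570, 0.1551, 0.1365], E[r] = -0.5223, γ^t·E[r] = -0.308417, running G = -1.820805
t=6: π = [0.1914, 0.2600, 0.2570, 0.1551, 0.1365], E[r] = -0.5223, γ^t·E[r] = -0.277551, running G = -2.098356
t=7: π = [0.1914, 0.2600, 0.2570, 0.1551, 0.1365], E[r] = -0.5222, γ^t·E[r] = -0.249790, running G = -2.348146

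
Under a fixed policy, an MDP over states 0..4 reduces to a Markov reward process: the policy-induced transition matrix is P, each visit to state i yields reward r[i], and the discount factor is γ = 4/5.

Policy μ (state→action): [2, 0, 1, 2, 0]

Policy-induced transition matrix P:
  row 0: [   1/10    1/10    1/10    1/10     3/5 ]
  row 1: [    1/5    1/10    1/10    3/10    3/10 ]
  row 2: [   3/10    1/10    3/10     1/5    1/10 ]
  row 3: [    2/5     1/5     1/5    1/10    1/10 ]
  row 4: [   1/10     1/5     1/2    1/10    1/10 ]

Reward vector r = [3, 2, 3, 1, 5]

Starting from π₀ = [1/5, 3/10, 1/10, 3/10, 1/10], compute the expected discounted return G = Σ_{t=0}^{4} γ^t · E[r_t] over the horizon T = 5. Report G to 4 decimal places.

G = 9.4682

t=0: π = [0.2000, 0.3000, 0.1000, 0.3000, 0.1000], E[r] = 2.3000, γ^t·E[r] = 2.300000, running G = 2.300000
t=1: π = [0.2400, 0.1400, 0.1900, 0.1700, 0.2600], E[r] = 3.0400, γ^t·E[r] = 2.432000, running G = 4.732000
t=2: π = [0.2030, 0.1430, 0.2590, 0.1470, 0.2480], E[r] = 3.0590, γ^t·E[r] = 1.957760, running G = 6.689760
t=3: π = [0.2102, 0.1395, 0.2657, 0.1545, 0.2301], E[r] = 3.0117, γ^t·E[r] = 1.541990, running G = 8.231750
t=4: π = [0.2134, 0.1385, 0.2606, 0.1545, 0.2330], E[r] = 3.0186, γ^t·E[r] = 1.236419, running G = 9.468169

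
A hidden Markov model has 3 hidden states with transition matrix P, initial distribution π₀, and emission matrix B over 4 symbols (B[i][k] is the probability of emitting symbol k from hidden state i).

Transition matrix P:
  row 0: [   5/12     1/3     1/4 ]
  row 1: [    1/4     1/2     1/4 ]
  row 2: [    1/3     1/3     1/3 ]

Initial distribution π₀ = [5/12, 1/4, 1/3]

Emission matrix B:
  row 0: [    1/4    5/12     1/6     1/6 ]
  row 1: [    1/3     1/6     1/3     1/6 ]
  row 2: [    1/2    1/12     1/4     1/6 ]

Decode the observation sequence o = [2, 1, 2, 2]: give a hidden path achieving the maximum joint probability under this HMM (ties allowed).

path = [0, 0, 1, 1]

t=0: δ = [6.944e-02, 8.333e-02, 8.333e-02]  (obs o_0=2)
t=1: δ = [1.206e-02, 6.944e-03, 2.315e-03]  ψ = [0, 1, 2]  (obs o_1=1)
t=2: δ = [8.372e-04, 1.340e-03, 7.535e-04]  ψ = [0, 0, 0]  (obs o_2=2)
t=3: δ = [5.814e-05, 2.233e-04, 8.372e-05]  ψ = [0, 1, 1]  (obs o_3=2)
backtrack: best end state = 1; path = [0, 0, 1, 1]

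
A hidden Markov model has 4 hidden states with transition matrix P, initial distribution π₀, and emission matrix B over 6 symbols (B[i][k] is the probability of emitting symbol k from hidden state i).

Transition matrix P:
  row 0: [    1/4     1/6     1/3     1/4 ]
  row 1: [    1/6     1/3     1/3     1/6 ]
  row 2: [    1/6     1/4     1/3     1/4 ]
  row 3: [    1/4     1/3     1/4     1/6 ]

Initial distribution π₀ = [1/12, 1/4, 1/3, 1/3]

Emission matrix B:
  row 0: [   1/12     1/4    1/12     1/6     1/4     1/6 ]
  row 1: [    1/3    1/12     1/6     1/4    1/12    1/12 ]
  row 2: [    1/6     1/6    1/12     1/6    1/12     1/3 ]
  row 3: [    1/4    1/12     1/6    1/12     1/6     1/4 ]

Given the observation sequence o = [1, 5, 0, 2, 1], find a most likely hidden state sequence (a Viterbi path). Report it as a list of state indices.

path = [2, 2, 1, 1, 2]

t=0: δ = [2.083e-02, 2.083e-02, 5.556e-02, 2.778e-02]  (obs o_0=1)
t=1: δ = [1.543e-03, 1.157e-03, 6.173e-03, 3.472e-03]  ψ = [2, 2, 2, 2]  (obs o_1=5)
t=2: δ = [8.573e-05, 5.144e-04, 3.429e-04, 3.858e-04]  ψ = [2, 2, 2, 2]  (obs o_2=0)
t=3: δ = [8.038e-06, 2.858e-05, 1.429e-05, 1.429e-05]  ψ = [3, 1, 1, 1]  (obs o_3=2)
t=4: δ = [1.191e-06, 7.938e-07, 1.588e-06, 3.969e-07]  ψ = [1, 1, 1, 1]  (obs o_4=1)
backtrack: best end state = 2; path = [2, 2, 1, 1, 2]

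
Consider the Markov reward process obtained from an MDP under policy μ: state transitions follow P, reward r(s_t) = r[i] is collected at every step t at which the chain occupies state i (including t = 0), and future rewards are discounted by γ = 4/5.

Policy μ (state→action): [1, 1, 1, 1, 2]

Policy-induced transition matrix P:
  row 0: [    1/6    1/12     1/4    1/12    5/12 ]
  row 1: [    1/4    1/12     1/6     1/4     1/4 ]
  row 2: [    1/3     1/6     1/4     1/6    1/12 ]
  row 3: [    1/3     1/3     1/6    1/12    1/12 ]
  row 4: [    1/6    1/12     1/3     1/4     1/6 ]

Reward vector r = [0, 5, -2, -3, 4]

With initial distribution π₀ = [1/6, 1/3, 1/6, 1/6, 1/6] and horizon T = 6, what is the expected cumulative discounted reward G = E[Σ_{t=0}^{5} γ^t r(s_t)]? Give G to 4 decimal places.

t=0: π = [0.1667, 0.3333, 0.1667, 0.1667, 0.1667], E[r] = 1.5000, γ^t·E[r] = 1.500000, running G = 1.500000
t=1: π = [0.2500, 0.1389, 0.2222, 0.1806, 0.2083], E[r] = 0.5417, γ^t·E[r] = 0.433333, running G = 1.933333
t=2: π = [0.2454, 0.1470, 0.2407, 0.1597, 0.2072], E[r] = 0.6030, γ^t·E[r] = 0.385926, running G = 2.319259
t=3: π = [0.2457, 0.1433, 0.2417, 0.1624, 0.2069], E[r] = 0.5735, γ^t·E[r] = 0.293630, running G = 2.612889
t=4: π = [0.2460, 0.1441, 0.2418, 0.1618, 0.2063], E[r] = 0.5767, γ^t·E[r] = 0.236234, running G = 2.849123
t=5: π = [0.2459, 0.1439, 0.2417, 0.1619, 0.2065], E[r] = 0.5768, γ^t·E[r] = 0.188996, running G = 3.038119

G = 3.0381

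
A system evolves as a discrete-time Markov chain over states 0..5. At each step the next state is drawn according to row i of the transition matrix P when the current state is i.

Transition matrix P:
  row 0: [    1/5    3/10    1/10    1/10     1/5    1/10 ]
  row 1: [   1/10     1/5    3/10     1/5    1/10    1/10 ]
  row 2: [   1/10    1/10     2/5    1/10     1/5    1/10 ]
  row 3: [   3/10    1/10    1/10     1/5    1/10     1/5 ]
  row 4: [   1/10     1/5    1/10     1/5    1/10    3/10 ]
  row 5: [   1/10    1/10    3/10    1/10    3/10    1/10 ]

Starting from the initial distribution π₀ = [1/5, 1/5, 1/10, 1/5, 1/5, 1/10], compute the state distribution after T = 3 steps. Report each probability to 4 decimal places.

π = [0.1446, 0.1628, 0.2297, 0.1481, 0.1665, 0.1483]

t=0: π = [0.2000, 0.2000, 0.1000, 0.2000, 0.2000, 0.1000]
t=1: π = [0.1600, 0.1800, 0.1900, 0.1600, 0.1500, 0.1600]
t=2: π = [0.1480, 0.1650, 0.2250, 0.1490, 0.1670, 0.1460]
t=3: π = [0.1446, 0.1628, 0.2297, 0.1481, 0.1665, 0.1483]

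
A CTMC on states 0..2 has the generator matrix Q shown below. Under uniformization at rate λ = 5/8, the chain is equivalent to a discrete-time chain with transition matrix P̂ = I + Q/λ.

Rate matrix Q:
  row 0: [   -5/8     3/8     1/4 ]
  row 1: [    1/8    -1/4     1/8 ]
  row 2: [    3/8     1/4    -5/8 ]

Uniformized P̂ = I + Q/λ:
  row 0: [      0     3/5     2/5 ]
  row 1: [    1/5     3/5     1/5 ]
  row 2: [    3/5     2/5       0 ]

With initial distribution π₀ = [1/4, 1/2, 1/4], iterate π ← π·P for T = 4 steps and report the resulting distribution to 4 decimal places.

t=0: π = [0.2500, 0.5000, 0.2500]
t=1: π = [0.2500, 0.5500, 0.2000]
t=2: π = [0.2300, 0.5600, 0.2100]
t=3: π = [0.2380, 0.5580, 0.2040]
t=4: π = [0.2340, 0.5592, 0.2068]

π = [0.2340, 0.5592, 0.2068]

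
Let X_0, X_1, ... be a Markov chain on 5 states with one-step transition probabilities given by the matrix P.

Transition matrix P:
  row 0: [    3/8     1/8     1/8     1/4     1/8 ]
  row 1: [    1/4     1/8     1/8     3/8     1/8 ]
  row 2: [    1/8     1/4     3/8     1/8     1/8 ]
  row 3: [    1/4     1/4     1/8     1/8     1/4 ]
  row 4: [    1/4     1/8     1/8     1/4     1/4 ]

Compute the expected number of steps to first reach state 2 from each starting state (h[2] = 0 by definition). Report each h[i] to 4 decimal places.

First-step conditioning: h[2] = 0; for i ≠ 2, h[i] = 1 + Σ_k P[i][k]·h[k].
  h[0] = 1 + 3/8·h[0] + 1/8·h[1] + 1/4·h[3] + 1/8·h[4]
  h[1] = 1 + 1/4·h[0] + 1/8·h[1] + 3/8·h[3] + 1/8·h[4]
  h[3] = 1 + 1/4·h[0] + 1/4·h[1] + 1/8·h[3] + 1/4·h[4]
  h[4] = 1 + 1/4·h[0] + 1/8·h[1] + 1/4·h[3] + 1/4·h[4]
Solving the 4×4 linear system over states ≠ 2 gives exactly h = [8, 8, 0, 8, 8] (h[2] = 0 is the target).

h = [8.0000, 8.0000, 0.0000, 8.0000, 8.0000]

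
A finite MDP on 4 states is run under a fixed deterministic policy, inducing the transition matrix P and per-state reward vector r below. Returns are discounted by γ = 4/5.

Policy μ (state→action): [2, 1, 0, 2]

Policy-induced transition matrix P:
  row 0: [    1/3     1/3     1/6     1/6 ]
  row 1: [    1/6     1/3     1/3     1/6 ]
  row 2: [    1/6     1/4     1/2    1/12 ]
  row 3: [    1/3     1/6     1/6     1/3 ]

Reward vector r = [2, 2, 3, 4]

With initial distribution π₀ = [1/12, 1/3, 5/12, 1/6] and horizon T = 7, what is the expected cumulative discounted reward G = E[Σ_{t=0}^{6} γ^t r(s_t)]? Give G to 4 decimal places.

t=0: π = [0.0833, 0.3333, 0.4167, 0.1667], E[r] = 2.7500, γ^t·E[r] = 2.750000, running G = 2.750000
t=1: π = [0.2083, 0.2708, 0.3611, 0.1597], E[r] = 2.6806, γ^t·E[r] = 2.144444, running G = 4.894444
t=2: π = [0.2280, 0.2766, 0.3322, 0.1632], E[r] = 2.6586, γ^t·E[r] = 1.701481, running G = 6.595926
t=3: π = [0.2319, 0.2785, 0.3235, 0.1662], E[r] = 2.6559, γ^t·E[r] = 1.359802, running G = 7.955728
t=4: π = [0.2330, 0.2787, 0.3209, 0.1674], E[r] = 2.6557, γ^t·E[r] = 1.087783, running G = 9.043511
t=5: π = [0.2334, 0.2787, 0.3201, 0.1678], E[r] = 2.6557, γ^t·E[r] = 0.870231, running G = 9.913742
t=6: π = [0.2335, 0.2787, 0.3198, 0.1680], E[r] = 2.6557, γ^t·E[r] = 0.696186, running G = 10.609927

G = 10.6099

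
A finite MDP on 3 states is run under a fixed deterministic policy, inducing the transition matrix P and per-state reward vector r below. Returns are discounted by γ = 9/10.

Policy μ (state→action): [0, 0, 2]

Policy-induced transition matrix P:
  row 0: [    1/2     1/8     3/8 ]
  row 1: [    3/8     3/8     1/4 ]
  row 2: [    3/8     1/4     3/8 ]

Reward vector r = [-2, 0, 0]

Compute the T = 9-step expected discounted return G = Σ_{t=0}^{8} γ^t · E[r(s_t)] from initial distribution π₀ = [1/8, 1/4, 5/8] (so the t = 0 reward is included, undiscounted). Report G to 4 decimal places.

t=0: π = [0.1250, 0.2500, 0.6250], E[r] = -0.2500, γ^t·E[r] = -0.250000, running G = -0.250000
t=1: π = [0.3906, 0.2656, 0.3438], E[r] = -0.7813, γ^t·E[r] = -0.703125, running G = -0.953125
t=2: π = [0.4238, 0.2344, 0.3418], E[r] = -0.8477, γ^t·E[r] = -0.686602, running G = -1.639727
t=3: π = [0.4280, 0.2263, 0.3457], E[r] = -0.8560, γ^t·E[r] = -0.623993, running G = -2.263719
t=4: π = [0.4285, 0.2248, 0.3467], E[r] = -0.8570, γ^t·E[r] = -0.562274, running G = -2.825993
t=5: π = [0.4286, 0.2245, 0.3469], E[r] = -0.8571, γ^t·E[r] = -0.506123, running G = -3.332117
t=6: π = [0.4286, 0.2245, 0.3469], E[r] = -0.8571, γ^t·E[r] = -0.455520, running G = -3.787636
t=7: π = [0.4286, 0.2245, 0.3469], E[r] = -0.8571, γ^t·E[r] = -0.409969, running G = -4.197605
t=8: π = [0.4286, 0.2245, 0.3469], E[r] = -0.8571, γ^t·E[r] = -0.368972, running G = -4.566577

G = -4.5666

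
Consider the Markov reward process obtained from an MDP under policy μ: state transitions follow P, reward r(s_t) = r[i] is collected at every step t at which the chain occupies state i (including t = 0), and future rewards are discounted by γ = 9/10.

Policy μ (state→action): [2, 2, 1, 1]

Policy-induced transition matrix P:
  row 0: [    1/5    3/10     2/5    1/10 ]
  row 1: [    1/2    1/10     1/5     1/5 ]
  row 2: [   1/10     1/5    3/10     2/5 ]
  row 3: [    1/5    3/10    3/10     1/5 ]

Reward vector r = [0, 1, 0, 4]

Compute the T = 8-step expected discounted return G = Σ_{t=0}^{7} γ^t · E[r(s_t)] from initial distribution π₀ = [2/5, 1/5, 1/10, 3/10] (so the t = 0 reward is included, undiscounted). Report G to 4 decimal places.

t=0: π = [0.4000, 0.2000, 0.1000, 0.3000], E[r] = 1.4000, γ^t·E[r] = 1.400000, running G = 1.400000
t=1: π = [0.2500, 0.2500, 0.3200, 0.1800], E[r] = 0.9700, γ^t·E[r] = 0.873000, running G = 2.273000
t=2: π = [0.2430, 0.2180, 0.3000, 0.2390], E[r] = 1.1740, γ^t·E[r] = 0.950940, running G = 3.223940
t=3: π = [0.2354, 0.2264, 0.3025, 0.2357], E[r] = 1.1692, γ^t·E[r] = 0.852347, running G = 4.076287
t=4: π = [0.2377, 0.2245, 0.3009, 0.2370], E[r] = 1.1723, γ^t·E[r] = 0.769153, running G = 4.845439
t=5: π = [0.2373, 0.2250, 0.3013, 0.2364], E[r] = 1.1707, γ^t·E[r] = 0.691268, running G = 5.536707
t=6: π = [0.2374, 0.2249, 0.3012, 0.2365], E[r] = 1.1710, γ^t·E[r] = 0.622328, running G = 6.159035
t=7: π = [0.2373, 0.2249, 0.3013, 0.2365], E[r] = 1.1709, γ^t·E[r] = 0.560054, running G = 6.719090

G = 6.7191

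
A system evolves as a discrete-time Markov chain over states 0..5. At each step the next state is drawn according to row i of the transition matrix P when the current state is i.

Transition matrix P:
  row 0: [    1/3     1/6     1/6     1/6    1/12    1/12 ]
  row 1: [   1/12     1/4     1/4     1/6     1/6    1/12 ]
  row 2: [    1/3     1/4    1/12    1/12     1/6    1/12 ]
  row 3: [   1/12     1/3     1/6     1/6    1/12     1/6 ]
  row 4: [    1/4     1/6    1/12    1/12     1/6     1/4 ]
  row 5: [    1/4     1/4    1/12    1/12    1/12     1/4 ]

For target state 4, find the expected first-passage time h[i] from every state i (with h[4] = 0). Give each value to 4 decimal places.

First-step conditioning: h[4] = 0; for i ≠ 4, h[i] = 1 + Σ_k P[i][k]·h[k].
  h[0] = 1 + 1/3·h[0] + 1/6·h[1] + 1/6·h[2] + 1/6·h[3] + 1/12·h[5]
  h[1] = 1 + 1/12·h[0] + 1/4·h[1] + 1/4·h[2] + 1/6·h[3] + 1/12·h[5]
  h[2] = 1 + 1/3·h[0] + 1/4·h[1] + 1/12·h[2] + 1/12·h[3] + 1/12·h[5]
  h[3] = 1 + 1/12·h[0] + 1/3·h[1] + 1/6·h[2] + 1/6·h[3] + 1/6·h[5]
  h[5] = 1 + 1/4·h[0] + 1/4·h[1] + 1/12·h[2] + 1/12·h[3] + 1/4·h[5]
Solving the 5×5 linear system over states ≠ 4 gives exactly h = [103152/12001, 8454/1091, 94566/12001, 101460/12001, 0, 103164/12001] (h[4] = 0 is the target).

h = [8.5953, 7.7489, 7.8798, 8.4543, 0.0000, 8.5963]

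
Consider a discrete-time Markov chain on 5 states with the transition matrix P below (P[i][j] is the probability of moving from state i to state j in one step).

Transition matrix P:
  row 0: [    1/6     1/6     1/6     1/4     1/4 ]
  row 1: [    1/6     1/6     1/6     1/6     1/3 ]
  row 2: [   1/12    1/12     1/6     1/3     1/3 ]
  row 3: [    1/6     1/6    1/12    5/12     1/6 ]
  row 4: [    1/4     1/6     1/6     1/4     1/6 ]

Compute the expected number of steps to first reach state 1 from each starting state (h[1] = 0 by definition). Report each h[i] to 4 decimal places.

h = [6.4533, 0.0000, 6.9867, 6.4000, 6.4533]

First-step conditioning: h[1] = 0; for i ≠ 1, h[i] = 1 + Σ_k P[i][k]·h[k].
  h[0] = 1 + 1/6·h[0] + 1/6·h[2] + 1/4·h[3] + 1/4·h[4]
  h[2] = 1 + 1/12·h[0] + 1/6·h[2] + 1/3·h[3] + 1/3·h[4]
  h[3] = 1 + 1/6·h[0] + 1/12·h[2] + 5/12·h[3] + 1/6·h[4]
  h[4] = 1 + 1/4·h[0] + 1/6·h[2] + 1/4·h[3] + 1/6·h[4]
Solving the 4×4 linear system over states ≠ 1 gives exactly h = [484/75, 0, 524/75, 32/5, 484/75] (h[1] = 0 is the target).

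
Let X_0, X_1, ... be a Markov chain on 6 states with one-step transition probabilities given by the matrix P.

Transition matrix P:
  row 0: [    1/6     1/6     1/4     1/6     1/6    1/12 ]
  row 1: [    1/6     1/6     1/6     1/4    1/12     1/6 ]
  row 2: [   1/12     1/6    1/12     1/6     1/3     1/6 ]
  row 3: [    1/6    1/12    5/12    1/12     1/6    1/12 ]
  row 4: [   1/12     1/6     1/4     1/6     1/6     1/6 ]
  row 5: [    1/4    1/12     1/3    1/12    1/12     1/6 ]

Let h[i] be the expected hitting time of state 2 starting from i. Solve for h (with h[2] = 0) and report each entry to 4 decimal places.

h = [3.6529, 3.8862, 0.0000, 3.0730, 3.6280, 3.3546]

First-step conditioning: h[2] = 0; for i ≠ 2, h[i] = 1 + Σ_k P[i][k]·h[k].
  h[0] = 1 + 1/6·h[0] + 1/6·h[1] + 1/6·h[3] + 1/6·h[4] + 1/12·h[5]
  h[1] = 1 + 1/6·h[0] + 1/6·h[1] + 1/4·h[3] + 1/12·h[4] + 1/6·h[5]
  h[3] = 1 + 1/6·h[0] + 1/12·h[1] + 1/12·h[3] + 1/6·h[4] + 1/12·h[5]
  h[4] = 1 + 1/12·h[0] + 1/6·h[1] + 1/6·h[3] + 1/6·h[4] + 1/6·h[5]
  h[5] = 1 + 1/4·h[0] + 1/12·h[1] + 1/12·h[3] + 1/12·h[4] + 1/6·h[5]
Solving the 5×5 linear system over states ≠ 2 gives exactly h = [252156/69029, 268260/69029, 0, 212124/69029, 250440/69029, 231564/69029] (h[2] = 0 is the target).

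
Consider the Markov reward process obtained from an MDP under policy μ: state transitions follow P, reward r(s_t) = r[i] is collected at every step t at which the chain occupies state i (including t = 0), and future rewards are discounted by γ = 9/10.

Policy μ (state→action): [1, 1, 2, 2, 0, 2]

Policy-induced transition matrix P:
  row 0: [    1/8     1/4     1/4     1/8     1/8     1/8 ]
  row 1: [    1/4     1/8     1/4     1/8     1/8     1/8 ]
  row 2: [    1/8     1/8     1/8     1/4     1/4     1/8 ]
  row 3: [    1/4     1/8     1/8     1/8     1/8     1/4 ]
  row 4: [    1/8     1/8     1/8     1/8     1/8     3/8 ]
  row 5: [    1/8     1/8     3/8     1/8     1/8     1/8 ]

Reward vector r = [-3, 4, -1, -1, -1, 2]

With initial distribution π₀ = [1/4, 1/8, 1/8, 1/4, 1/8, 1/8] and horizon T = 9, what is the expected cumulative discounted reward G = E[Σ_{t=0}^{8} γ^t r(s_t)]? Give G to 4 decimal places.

t=0: π = [0.2500, 0.1250, 0.1250, 0.2500, 0.1250, 0.1250], E[r] = -0.5000, γ^t·E[r] = -0.500000, running G = -0.500000
t=1: π = [0.1719, 0.1563, 0.2031, 0.1406, 0.1406, 0.1875], E[r] = 0.0000, γ^t·E[r] = 0.000000, running G = -0.500000
t=2: π = [0.1621, 0.1465, 0.2129, 0.1504, 0.1504, 0.1777], E[r] = -0.0586, γ^t·E[r] = -0.047461, running G = -0.547461
t=3: π = [0.1621, 0.1453, 0.2080, 0.1516, 0.1516, 0.1814], E[r] = -0.0537, γ^t·E[r] = -0.039155, running G = -0.586616
t=4: π = [0.1621, 0.1453, 0.2088, 0.1510, 0.1510, 0.1819], E[r] = -0.0523, γ^t·E[r] = -0.034339, running G = -0.620955
t=5: π = [0.1620, 0.1453, 0.2089, 0.1511, 0.1511, 0.1816], E[r] = -0.0529, γ^t·E[r] = -0.031220, running G = -0.652175
t=6: π = [0.1620, 0.1453, 0.2088, 0.1511, 0.1511, 0.1817], E[r] = -0.0528, γ^t·E[r] = -0.028079, running G = -0.680254
t=7: π = [0.1620, 0.1453, 0.2088, 0.1511, 0.1511, 0.1817], E[r] = -0.0528, γ^t·E[r] = -0.025261, running G = -0.705515
t=8: π = [0.1620, 0.1453, 0.2088, 0.1511, 0.1511, 0.1817], E[r] = -0.0528, γ^t·E[r] = -0.022738, running G = -0.728253

G = -0.7283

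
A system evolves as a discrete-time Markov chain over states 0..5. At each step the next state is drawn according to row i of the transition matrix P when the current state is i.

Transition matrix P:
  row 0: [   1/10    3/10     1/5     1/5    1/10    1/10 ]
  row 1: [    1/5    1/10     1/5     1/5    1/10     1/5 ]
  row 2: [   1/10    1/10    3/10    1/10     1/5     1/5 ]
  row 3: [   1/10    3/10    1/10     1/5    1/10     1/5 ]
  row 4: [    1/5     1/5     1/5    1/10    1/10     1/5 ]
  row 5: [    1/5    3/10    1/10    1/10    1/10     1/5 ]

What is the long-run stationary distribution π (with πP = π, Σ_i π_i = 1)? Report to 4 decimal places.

π = [0.1513, 0.2093, 0.1849, 0.1512, 0.1185, 0.1849]

Balance equations π_j = Σ_i π_i·P[i][j]:
  π_0 = 1/10·π_0 + 1/5·π_1 + 1/10·π_2 + 1/10·π_3 + 1/5·π_4 + 1/5·π_5
  π_1 = 3/10·π_0 + 1/10·π_1 + 1/10·π_2 + 3/10·π_3 + 1/5·π_4 + 3/10·π_5
  π_2 = 1/5·π_0 + 1/5·π_1 + 3/10·π_2 + 1/10·π_3 + 1/5·π_4 + 1/10·π_5
  π_3 = 1/5·π_0 + 1/5·π_1 + 1/10·π_2 + 1/5·π_3 + 1/10·π_4 + 1/10·π_5
  π_4 = 1/10·π_0 + 1/10·π_1 + 1/5·π_2 + 1/10·π_3 + 1/10·π_4 + 1/10·π_5
  normalize: π_0 + π_1 + π_2 + π_3 + π_4 + π_5 = 1
Solving the linear system gives exactly π = [14818/97959, 20504/97959, 6037/32653, 14809/97959, 3869/32653, 18110/97959].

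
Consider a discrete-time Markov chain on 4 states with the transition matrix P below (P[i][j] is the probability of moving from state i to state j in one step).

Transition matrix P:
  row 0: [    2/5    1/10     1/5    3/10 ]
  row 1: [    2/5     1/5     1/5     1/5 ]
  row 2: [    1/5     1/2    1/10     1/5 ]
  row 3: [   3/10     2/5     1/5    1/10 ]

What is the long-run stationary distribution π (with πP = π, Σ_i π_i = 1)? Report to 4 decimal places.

π = [0.3423, 0.2629, 0.1818, 0.2129]

Balance equations π_j = Σ_i π_i·P[i][j]:
  π_0 = 2/5·π_0 + 2/5·π_1 + 1/5·π_2 + 3/10·π_3
  π_1 = 1/10·π_0 + 1/5·π_1 + 1/2·π_2 + 2/5·π_3
  π_2 = 1/5·π_0 + 1/5·π_1 + 1/10·π_2 + 1/5·π_3
  normalize: π_0 + π_1 + π_2 + π_3 = 1
Solving the linear system gives exactly π = [38/111, 107/407, 2/11, 260/1221].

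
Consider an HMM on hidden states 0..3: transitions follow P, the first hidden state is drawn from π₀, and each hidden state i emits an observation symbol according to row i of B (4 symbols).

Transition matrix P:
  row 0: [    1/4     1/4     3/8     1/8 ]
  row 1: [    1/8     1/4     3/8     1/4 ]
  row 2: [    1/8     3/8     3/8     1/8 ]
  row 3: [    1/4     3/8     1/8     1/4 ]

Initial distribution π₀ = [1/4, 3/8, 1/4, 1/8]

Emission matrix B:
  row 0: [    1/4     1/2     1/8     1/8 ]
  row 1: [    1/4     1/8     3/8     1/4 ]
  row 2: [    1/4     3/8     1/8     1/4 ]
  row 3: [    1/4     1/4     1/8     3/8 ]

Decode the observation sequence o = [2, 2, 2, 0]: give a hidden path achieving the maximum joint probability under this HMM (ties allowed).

path = [1, 1, 1, 2]

t=0: δ = [3.125e-02, 1.406e-01, 3.125e-02, 1.562e-02]  (obs o_0=2)
t=1: δ = [2.197e-03, 1.318e-02, 6.592e-03, 4.395e-03]  ψ = [1, 1, 1, 1]  (obs o_1=2)
t=2: δ = [2.060e-04, 1.236e-03, 6.180e-04, 4.120e-04]  ψ = [1, 1, 1, 1]  (obs o_2=2)
t=3: δ = [3.862e-05, 7.725e-05, 1.159e-04, 7.725e-05]  ψ = [1, 1, 1, 1]  (obs o_3=0)
backtrack: best end state = 2; path = [1, 1, 1, 2]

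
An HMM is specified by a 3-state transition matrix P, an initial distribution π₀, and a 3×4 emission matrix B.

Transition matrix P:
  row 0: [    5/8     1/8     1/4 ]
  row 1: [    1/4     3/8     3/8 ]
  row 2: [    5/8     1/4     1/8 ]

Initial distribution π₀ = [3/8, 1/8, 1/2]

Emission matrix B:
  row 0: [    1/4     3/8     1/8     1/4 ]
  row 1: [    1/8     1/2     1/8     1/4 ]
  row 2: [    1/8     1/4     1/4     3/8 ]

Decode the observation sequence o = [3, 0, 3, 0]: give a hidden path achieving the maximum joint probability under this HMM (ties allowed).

path = [2, 0, 0, 0]

t=0: δ = [9.375e-02, 3.125e-02, 1.875e-01]  (obs o_0=3)
t=1: δ = [2.930e-02, 5.859e-03, 2.930e-03]  ψ = [2, 2, 0]  (obs o_1=0)
t=2: δ = [4.578e-03, 9.155e-04, 2.747e-03]  ψ = [0, 0, 0]  (obs o_2=3)
t=3: δ = [7.153e-04, 8.583e-05, 1.431e-04]  ψ = [0, 2, 0]  (obs o_3=0)
backtrack: best end state = 0; path = [2, 0, 0, 0]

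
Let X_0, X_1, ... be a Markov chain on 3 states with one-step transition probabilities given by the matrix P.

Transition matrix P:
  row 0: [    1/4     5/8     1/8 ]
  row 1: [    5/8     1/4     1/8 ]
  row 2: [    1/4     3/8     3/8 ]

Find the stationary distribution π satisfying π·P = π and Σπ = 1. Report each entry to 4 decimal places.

Balance equations π_j = Σ_i π_i·P[i][j]:
  π_0 = 1/4·π_0 + 5/8·π_1 + 1/4·π_2
  π_1 = 5/8·π_0 + 1/4·π_1 + 3/8·π_2
  normalize: π_0 + π_1 + π_2 = 1
Solving the linear system gives exactly π = [9/22, 14/33, 1/6].

π = [0.4091, 0.4242, 0.1667]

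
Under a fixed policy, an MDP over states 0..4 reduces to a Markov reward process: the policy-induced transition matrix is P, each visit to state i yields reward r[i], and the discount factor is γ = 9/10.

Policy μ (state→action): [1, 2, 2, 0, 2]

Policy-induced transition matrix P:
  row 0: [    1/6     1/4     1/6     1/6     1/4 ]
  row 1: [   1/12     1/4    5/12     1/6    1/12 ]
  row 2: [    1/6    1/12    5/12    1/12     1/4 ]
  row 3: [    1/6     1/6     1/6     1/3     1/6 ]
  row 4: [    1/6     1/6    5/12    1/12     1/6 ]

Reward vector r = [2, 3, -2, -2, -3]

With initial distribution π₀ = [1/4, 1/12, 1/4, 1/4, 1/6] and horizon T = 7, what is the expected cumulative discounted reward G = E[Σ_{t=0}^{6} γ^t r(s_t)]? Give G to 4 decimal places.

G = -3.8654

t=0: π = [0.2500, 0.0833, 0.2500, 0.2500, 0.1667], E[r] = -0.7500, γ^t·E[r] = -0.750000, running G = -0.750000
t=1: π = [0.1597, 0.1736, 0.2917, 0.1736, 0.2014], E[r] = -0.6944, γ^t·E[r] = -0.625000, running G = -1.375000
t=2: π = [0.1522, 0.1701, 0.3333, 0.1545, 0.1898], E[r] = -0.7303, γ^t·E[r] = -0.591563, running G = -1.966563
t=3: π = [0.1525, 0.1658, 0.3400, 0.1488, 0.1929], E[r] = -0.7542, γ^t·E[r] = -0.549844, running G = -2.516406
t=4: π = [0.1529, 0.1649, 0.3413, 0.1471, 0.1939], E[r] = -0.7582, γ^t·E[r] = -0.497459, running G = -3.013865
t=5: π = [0.1529, 0.1647, 0.3417, 0.1466, 0.1941], E[r] = -0.7589, γ^t·E[r] = -0.448128, running G = -3.461994
t=6: π = [0.1529, 0.1647, 0.3418, 0.1464, 0.1942], E[r] = -0.7591, γ^t·E[r] = -0.403409, running G = -3.865402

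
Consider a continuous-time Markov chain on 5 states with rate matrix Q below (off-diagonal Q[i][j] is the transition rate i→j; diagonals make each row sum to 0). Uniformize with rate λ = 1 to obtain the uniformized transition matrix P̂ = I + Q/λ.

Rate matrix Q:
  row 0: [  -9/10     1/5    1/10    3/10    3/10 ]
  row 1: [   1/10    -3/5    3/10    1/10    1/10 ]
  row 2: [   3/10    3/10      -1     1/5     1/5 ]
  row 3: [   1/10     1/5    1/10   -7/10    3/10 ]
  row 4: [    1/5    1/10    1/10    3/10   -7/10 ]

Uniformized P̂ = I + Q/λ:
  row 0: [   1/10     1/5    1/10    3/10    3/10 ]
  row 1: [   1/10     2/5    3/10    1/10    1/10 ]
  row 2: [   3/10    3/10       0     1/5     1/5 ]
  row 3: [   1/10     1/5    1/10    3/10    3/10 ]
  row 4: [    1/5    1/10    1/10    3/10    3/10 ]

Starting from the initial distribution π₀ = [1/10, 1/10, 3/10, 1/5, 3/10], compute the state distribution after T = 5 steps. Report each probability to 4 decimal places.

t=0: π = [0.1000, 0.1000, 0.3000, 0.2000, 0.3000]
t=1: π = [0.1900, 0.2200, 0.0900, 0.2500, 0.2500]
t=2: π = [0.1430, 0.2280, 0.1350, 0.2470, 0.2470]
t=3: π = [0.1517, 0.2344, 0.1321, 0.2409, 0.2409]
t=4: π = [0.1505, 0.2360, 0.1337, 0.2399, 0.2399]
t=5: π = [0.1507, 0.2366, 0.1338, 0.2394, 0.2394]

π = [0.1507, 0.2366, 0.1338, 0.2394, 0.2394]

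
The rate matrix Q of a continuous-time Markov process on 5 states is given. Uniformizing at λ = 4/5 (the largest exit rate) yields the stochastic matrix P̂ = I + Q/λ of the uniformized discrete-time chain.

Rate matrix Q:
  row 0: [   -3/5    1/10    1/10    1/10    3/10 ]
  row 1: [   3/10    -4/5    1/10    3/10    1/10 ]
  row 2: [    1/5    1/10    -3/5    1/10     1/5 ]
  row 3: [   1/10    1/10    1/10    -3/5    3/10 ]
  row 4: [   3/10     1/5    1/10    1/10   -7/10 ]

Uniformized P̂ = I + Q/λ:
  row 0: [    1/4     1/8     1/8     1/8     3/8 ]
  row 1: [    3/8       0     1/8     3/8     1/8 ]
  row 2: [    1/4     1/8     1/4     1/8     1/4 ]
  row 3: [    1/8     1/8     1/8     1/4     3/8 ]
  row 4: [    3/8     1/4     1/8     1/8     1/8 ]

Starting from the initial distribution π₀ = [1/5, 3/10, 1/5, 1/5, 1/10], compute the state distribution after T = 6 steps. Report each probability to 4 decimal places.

π = [0.2769, 0.1397, 0.1429, 0.1828, 0.2577]

t=0: π = [0.2000, 0.3000, 0.2000, 0.2000, 0.1000]
t=1: π = [0.2750, 0.1000, 0.1500, 0.2250, 0.2500]
t=2: π = [0.2656, 0.1438, 0.1438, 0.1781, 0.2688]
t=3: π = [0.2793, 0.1406, 0.1430, 0.1832, 0.2539]
t=4: π = [0.2764, 0.1392, 0.1429, 0.1831, 0.2585]
t=5: π = [0.2768, 0.1399, 0.1429, 0.1827, 0.2577]
t=6: π = [0.2769, 0.1397, 0.1429, 0.1828, 0.2577]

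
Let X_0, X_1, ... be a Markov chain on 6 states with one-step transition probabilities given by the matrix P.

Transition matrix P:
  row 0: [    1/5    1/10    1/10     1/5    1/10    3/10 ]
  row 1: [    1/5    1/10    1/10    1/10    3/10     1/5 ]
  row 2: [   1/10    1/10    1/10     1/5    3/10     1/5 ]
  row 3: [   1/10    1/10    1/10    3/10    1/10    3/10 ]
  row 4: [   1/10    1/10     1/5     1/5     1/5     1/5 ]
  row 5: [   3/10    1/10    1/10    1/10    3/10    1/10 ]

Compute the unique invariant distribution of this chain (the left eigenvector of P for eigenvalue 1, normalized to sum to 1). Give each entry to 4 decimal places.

π = [0.1698, 0.1000, 0.1208, 0.1873, 0.2078, 0.2143]

Balance equations π_j = Σ_i π_i·P[i][j]:
  π_0 = 1/5·π_0 + 1/5·π_1 + 1/10·π_2 + 1/10·π_3 + 1/10·π_4 + 3/10·π_5
  π_1 = 1/10·π_0 + 1/10·π_1 + 1/10·π_2 + 1/10·π_3 + 1/10·π_4 + 1/10·π_5
  π_2 = 1/10·π_0 + 1/10·π_1 + 1/10·π_2 + 1/10·π_3 + 1/5·π_4 + 1/10·π_5
  π_3 = 1/5·π_0 + 1/10·π_1 + 1/5·π_2 + 3/10·π_3 + 1/5·π_4 + 1/10·π_5
  π_4 = 1/10·π_0 + 3/10·π_1 + 3/10·π_2 + 1/10·π_3 + 1/5·π_4 + 3/10·π_5
  normalize: π_0 + π_1 + π_2 + π_3 + π_4 + π_5 = 1
Solving the linear system gives exactly π = [107/630, 1/10, 93/770, 59/315, 16/77, 3/14].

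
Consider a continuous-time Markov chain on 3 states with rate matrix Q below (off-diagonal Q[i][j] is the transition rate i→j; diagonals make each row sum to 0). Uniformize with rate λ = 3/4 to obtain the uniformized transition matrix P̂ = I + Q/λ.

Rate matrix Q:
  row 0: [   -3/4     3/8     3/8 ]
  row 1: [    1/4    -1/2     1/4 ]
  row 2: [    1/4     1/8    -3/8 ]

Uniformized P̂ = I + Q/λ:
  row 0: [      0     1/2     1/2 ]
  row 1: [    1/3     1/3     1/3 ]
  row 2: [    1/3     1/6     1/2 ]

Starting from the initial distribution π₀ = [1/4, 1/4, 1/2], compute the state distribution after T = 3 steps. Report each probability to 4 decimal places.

π = [0.2500, 0.2998, 0.4502]

t=0: π = [0.2500, 0.2500, 0.5000]
t=1: π = [0.2500, 0.2917, 0.4583]
t=2: π = [0.2500, 0.2986, 0.4514]
t=3: π = [0.2500, 0.2998, 0.4502]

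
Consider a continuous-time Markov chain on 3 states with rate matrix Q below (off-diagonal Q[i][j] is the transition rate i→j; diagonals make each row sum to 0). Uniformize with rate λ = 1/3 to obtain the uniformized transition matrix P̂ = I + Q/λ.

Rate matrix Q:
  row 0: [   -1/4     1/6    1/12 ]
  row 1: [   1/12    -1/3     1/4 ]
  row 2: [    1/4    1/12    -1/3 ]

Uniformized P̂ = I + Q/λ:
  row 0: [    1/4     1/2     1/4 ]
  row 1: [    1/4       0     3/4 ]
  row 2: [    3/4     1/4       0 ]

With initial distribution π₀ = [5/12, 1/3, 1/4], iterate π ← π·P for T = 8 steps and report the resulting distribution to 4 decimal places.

π = [0.4061, 0.2815, 0.3124]

t=0: π = [0.4167, 0.3333, 0.2500]
t=1: π = [0.3750, 0.2708, 0.3542]
t=2: π = [0.4271, 0.2760, 0.2969]
t=3: π = [0.3984, 0.2878, 0.3138]
t=4: π = [0.4069, 0.2777, 0.3154]
t=5: π = [0.4077, 0.2823, 0.3100]
t=6: π = [0.4050, 0.2814, 0.3137]
t=7: π = [0.4068, 0.2809, 0.3123]
t=8: π = [0.4061, 0.2815, 0.3124]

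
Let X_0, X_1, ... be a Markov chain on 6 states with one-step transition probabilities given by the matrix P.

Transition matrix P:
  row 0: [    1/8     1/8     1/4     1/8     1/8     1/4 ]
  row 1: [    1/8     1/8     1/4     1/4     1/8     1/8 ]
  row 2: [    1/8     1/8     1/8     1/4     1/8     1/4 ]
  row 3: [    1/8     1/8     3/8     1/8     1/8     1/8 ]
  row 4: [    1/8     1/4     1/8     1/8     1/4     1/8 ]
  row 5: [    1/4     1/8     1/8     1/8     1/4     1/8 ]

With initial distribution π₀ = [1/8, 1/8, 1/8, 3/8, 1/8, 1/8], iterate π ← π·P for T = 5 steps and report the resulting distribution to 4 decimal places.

π = [0.1461, 0.1459, 0.2037, 0.1687, 0.1670, 0.1687]

t=0: π = [0.1250, 0.1250, 0.1250, 0.3750, 0.1250, 0.1250]
t=1: π = [0.1406, 0.1406, 0.2500, 0.1563, 0.1563, 0.1563]
t=2: π = [0.1445, 0.1445, 0.1992, 0.1738, 0.1641, 0.1738]
t=3: π = [0.1467, 0.1455, 0.2046, 0.1680, 0.1672, 0.1680]
t=4: π = [0.1460, 0.1459, 0.2035, 0.1688, 0.1669, 0.1689]
t=5: π = [0.1461, 0.1459, 0.2037, 0.1687, 0.1670, 0.1687]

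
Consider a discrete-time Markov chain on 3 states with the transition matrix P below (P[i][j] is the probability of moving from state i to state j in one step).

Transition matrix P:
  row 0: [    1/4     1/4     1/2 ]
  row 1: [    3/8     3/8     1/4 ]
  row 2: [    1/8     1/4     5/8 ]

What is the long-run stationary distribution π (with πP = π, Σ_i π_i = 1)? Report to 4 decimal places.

Balance equations π_j = Σ_i π_i·P[i][j]:
  π_0 = 1/4·π_0 + 3/8·π_1 + 1/8·π_2
  π_1 = 1/4·π_0 + 3/8·π_1 + 1/4·π_2
  normalize: π_0 + π_1 + π_2 = 1
Solving the linear system gives exactly π = [11/49, 2/7, 24/49].

π = [0.2245, 0.2857, 0.4898]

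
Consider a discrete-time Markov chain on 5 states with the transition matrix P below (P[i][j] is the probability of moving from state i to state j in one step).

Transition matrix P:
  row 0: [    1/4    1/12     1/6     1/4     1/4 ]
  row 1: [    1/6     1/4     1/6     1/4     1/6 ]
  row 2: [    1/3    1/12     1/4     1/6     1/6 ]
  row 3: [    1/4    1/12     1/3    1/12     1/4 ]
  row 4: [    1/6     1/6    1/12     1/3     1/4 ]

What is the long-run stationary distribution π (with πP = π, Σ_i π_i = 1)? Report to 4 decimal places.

Balance equations π_j = Σ_i π_i·P[i][j]:
  π_0 = 1/4·π_0 + 1/6·π_1 + 1/3·π_2 + 1/4·π_3 + 1/6·π_4
  π_1 = 1/12·π_0 + 1/4·π_1 + 1/12·π_2 + 1/12·π_3 + 1/6·π_4
  π_2 = 1/6·π_0 + 1/6·π_1 + 1/4·π_2 + 1/3·π_3 + 1/12·π_4
  π_3 = 1/4·π_0 + 1/4·π_1 + 1/6·π_2 + 1/12·π_3 + 1/3·π_4
  normalize: π_0 + π_1 + π_2 + π_3 + π_4 = 1
Solving the linear system gives exactly π = [4463/18756, 1147/9378, 1883/9378, 4049/18756, 1046/4689].

π = [0.2380, 0.1223, 0.2008, 0.2159, 0.2231]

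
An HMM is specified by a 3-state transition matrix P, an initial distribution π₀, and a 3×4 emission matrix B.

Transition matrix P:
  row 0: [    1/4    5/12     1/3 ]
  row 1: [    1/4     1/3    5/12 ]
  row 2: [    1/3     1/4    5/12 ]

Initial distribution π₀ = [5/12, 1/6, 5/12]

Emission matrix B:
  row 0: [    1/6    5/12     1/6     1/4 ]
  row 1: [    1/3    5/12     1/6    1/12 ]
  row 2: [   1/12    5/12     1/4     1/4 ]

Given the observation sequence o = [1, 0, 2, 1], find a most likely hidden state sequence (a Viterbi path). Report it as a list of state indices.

path = [0, 1, 2, 2]

t=0: δ = [1.736e-01, 6.944e-02, 1.736e-01]  (obs o_0=1)
t=1: δ = [9.645e-03, 2.411e-02, 6.028e-03]  ψ = [2, 0, 2]  (obs o_1=0)
t=2: δ = [1.005e-03, 1.340e-03, 2.512e-03]  ψ = [1, 1, 1]  (obs o_2=2)
t=3: δ = [3.489e-04, 2.616e-04, 4.361e-04]  ψ = [2, 2, 2]  (obs o_3=1)
backtrack: best end state = 2; path = [0, 1, 2, 2]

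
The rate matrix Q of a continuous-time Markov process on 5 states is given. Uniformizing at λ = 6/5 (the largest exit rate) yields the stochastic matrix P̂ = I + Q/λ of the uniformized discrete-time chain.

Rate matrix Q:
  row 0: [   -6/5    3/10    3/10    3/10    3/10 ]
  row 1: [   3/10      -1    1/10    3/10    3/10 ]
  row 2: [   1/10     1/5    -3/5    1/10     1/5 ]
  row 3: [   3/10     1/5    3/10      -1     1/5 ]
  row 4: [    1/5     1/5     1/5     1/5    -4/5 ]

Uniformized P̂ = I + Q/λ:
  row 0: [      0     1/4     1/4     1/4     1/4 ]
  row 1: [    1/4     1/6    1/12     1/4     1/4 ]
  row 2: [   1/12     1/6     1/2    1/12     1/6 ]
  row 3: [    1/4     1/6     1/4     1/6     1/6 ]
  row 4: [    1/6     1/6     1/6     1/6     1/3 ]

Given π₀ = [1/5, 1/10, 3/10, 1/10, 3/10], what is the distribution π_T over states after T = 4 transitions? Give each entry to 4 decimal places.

π = [0.1489, 0.1790, 0.2679, 0.1715, 0.2327]

t=0: π = [0.2000, 0.1000, 0.3000, 0.1000, 0.3000]
t=1: π = [0.1250, 0.1833, 0.2833, 0.1667, 0.2417]
t=2: π = [0.1514, 0.1771, 0.2701, 0.1688, 0.2326]
t=3: π = [0.1477, 0.1793, 0.2686, 0.1715, 0.2328]
t=4: π = [0.1489, 0.1790, 0.2679, 0.1715, 0.2327]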